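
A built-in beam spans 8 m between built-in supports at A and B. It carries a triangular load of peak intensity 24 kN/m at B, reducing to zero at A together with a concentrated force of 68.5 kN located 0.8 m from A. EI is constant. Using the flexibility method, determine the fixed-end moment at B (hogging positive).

M_B = 81.73 kN·m

Release both end moments; the primary structure is a simply-supported span AB with redundants M_A and M_B.
Simple-span end rotations at A and B under the given loads:
  at A: triangular load, peak 24: 7w₀L³/(360EI) = 238.9/EI
  at B: triangular load, peak 24: w₀L³/(45EI) = 273.1/EI
  at A: point load 68.5 at a = 0.8: Pab(L + b)/(6LEI) = 124.9/EI
  at B: point load 68.5 at a = 0.8: Pab(L + a)/(6LEI) = 72.34/EI
  θ_A0 = 363.9/EI,  θ_B0 = 345.4/EI
Flexibility coefficients: a unit moment at one end gives L/(3EI) there and L/(6EI) at the far end, so f₁₁ = f₂₂ = 2.667/EI and f₁₂ = f₂₁ = 1.333/EI.
Compatibility — zero rotation at each built-in end:
  2.667 M_A + 1.333 M_B = 363.9
  1.333 M_A + 2.667 M_B = 345.4
Solving the pair gives M_A = 95.59 kN·m and M_B = 81.73 kN·m (hogging).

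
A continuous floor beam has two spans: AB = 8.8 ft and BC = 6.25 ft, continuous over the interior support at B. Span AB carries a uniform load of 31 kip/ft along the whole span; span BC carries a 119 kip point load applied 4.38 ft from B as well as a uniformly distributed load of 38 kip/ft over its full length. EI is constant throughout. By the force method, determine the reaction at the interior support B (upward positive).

Release continuity at B by inserting a hinge; the redundant is the internal moment M_B. The primary structure is two simply-supported spans AB and BC.
End slopes at the hinge B, treating each span as simply supported:
  span AB: UDL 31: wL³/(24EI) = 880.2/EI
  span BC: point load 119 at a = 4.38: Pab(L + b)/(6LEI) = 211.1/EI
  span BC: UDL 38: wL³/(24EI) = 386.6/EI
  relative rotation θ_0 = (880.2 + 597.6)/EI = 1478/EI
A unit hogging moment at B produces rotation L₁/(3EI) + L₂/(3EI) = 5.017/EI.
Slope continuity at B: θ_0 = M_B·5.017/EI, so M_B = 1478/5.017 = 294.6 kip·ft (hogging).
Span AB, ΣM about A with M_B applied at B: R_B^{AB}·8.8 = 1200 + 294.6, so R_B^{AB} = 169.9 kip and R_A = 272.8 − 169.9 = 102.9 kip.
Span BC, ΣM about C: R_B^{BC}·6.25 = 964.7 + 294.6, so R_B^{BC} = 201.5 kip and R_C = 356.5 − 201.5 = 155 kip.
R_B = 169.9 + 201.5 = 371.4 kip.

R_B = 371.4 kip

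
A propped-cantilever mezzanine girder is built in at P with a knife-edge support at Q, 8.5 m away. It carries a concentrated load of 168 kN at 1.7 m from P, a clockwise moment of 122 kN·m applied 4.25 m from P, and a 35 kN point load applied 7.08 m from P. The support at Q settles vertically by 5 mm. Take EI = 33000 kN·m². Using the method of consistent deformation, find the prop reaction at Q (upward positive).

R_Q = 51.06 kN

Remove the prop at Q; the released (primary) structure is a cantilever built in at P.
Primary-structure tip deflection at Q by superposition:
  point load 168 at a = 1.7: Pa²(3L − a)/(6EI) = 1926/EI
  clockwise couple 122 at a = 4.25: M₀a(2L − a)/(2EI) = 3305/EI
  point load 35 at a = 7.08: Pa²(3L − a)/(6EI) = 5386/EI
  δ_0 = 10617/EI
Flexibility coefficient — unit upward force at Q: δ_{QQ} = L³/(3EI) = 204.7/EI.
With EI = 33000 kN·m²: δ_0 = 0.32174 m and δ_{QQ} = 0.006203 m/kN.
Compatibility — the beam at Q must follow the support down by 0.005 m: δ_0 − R_Q·δ_{QQ} = 0.005, so R_Q = (0.32174 − 0.005)/0.006203 = 51.06 kN.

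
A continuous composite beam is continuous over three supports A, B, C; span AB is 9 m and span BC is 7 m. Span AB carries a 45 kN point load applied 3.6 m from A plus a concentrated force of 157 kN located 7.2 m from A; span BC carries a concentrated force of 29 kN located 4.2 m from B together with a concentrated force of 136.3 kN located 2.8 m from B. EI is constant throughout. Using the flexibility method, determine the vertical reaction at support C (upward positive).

Insert a hinge at B; M_B is the redundant, and each span becomes simply supported.
Rotations at B on the released spans (each span's end-slope, ×1/EI):
  span AB: point load 45 at a = 3.6: Pab(L + a)/(6LEI) = 204.1/EI
  span AB: point load 157 at a = 7.2: Pab(L + a)/(6LEI) = 610.4/EI
  span BC: point load 29 at a = 4.2: Pab(L + b)/(6LEI) = 79.58/EI
  span BC: point load 136.3 at a = 2.8: Pab(L + b)/(6LEI) = 427.4/EI
  relative rotation θ_0 = (814.5 + 507)/EI = 1322/EI
A unit hogging moment at B produces rotation L₁/(3EI) + L₂/(3EI) = 5.333/EI.
Slope continuity at B: θ_0 = M_B·5.333/EI, so M_B = 1322/5.333 = 247.8 kN·m (hogging).
Span BC, ΣM about C: R_B^{BC}·7 = 653.7 + 247.8, so R_B^{BC} = 128.8 kN and R_C = 165.3 − 128.8 = 36.52 kN.

R_C = 36.52 kN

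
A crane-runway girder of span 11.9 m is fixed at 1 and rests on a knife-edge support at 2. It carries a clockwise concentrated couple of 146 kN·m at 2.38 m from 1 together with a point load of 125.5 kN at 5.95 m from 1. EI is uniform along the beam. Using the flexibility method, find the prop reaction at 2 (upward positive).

Choose R_2 as the redundant. The primary structure is the cantilever fixed at 1.
Free-end deflection of the primary structure under the applied loading (downward +):
  clockwise couple 146 at a = 2.38: M₀a(2L − a)/(2EI) = 3722/EI
  point load 125.5 at a = 5.95: Pa²(3L − a)/(6EI) = 22030/EI
  δ_0 = 25751/EI
Flexibility coefficient — unit upward force at 2: δ_{22} = L³/(3EI) = 561.7/EI.
The prop prevents deflection at 2: R_2 = δ_0/δ_{22} = 25751/561.7 = 45.84 kN.

R_2 = 45.84 kN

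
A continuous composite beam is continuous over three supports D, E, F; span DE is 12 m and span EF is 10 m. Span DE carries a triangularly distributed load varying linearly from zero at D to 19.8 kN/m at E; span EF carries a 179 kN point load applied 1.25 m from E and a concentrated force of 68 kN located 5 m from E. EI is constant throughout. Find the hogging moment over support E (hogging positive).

M_E = 245.1 kN·m

Take M_E as the redundant. Released structure: two simple spans DE and EF with a hinge at E.
End slopes at the hinge E, treating each span as simply supported:
  span DE: triangular load, peak 19.8: w₀L³/(45EI) = 760.3/EI
  span EF: point load 179 at a = 1.25: Pab(L + b)/(6LEI) = 611.8/EI
  span EF: point load 68 at a = 5: Pab(L + b)/(6LEI) = 425/EI
  relative rotation θ_0 = (760.3 + 1037)/EI = 1797/EI
A unit hogging moment at E produces rotation L₁/(3EI) + L₂/(3EI) = 7.333/EI.
Compatibility: M_E·(L₁+L₂)/(3EI) = θ_0, giving M_E = 245.1 kN·m (hogging).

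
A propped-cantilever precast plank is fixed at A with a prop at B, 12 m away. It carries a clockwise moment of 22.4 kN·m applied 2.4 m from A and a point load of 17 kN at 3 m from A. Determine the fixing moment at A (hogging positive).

M_A = 43.77 kN·m

Remove the prop at B; the released (primary) structure is a cantilever built in at A.
Downward deflection at the released point B due to the loads:
  clockwise couple 22.4 at a = 2.4: M₀a(2L − a)/(2EI) = 580.6/EI
  point load 17 at a = 3: Pa²(3L − a)/(6EI) = 841.5/EI
  δ_0 = 1422/EI
Flexibility coefficient — unit upward force at B: δ_{BB} = L³/(3EI) = 576/EI.
The prop prevents deflection at B: R_B = δ_0/δ_{BB} = 1422/576 = 2.469 kN.
Moment equilibrium about A: M_A = Σ(load moments about A) − R_B·L = 73.4 − 2.469×12 = 43.77 kN·m.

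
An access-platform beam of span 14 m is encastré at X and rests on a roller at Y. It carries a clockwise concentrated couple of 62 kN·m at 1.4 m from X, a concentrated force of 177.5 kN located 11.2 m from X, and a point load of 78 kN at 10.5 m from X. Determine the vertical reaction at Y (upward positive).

Remove the prop at Y; the released (primary) structure is a cantilever built in at X.
Deflection at Y on the released cantilever, summing each load's contribution:
  clockwise couple 62 at a = 1.4: M₀a(2L − a)/(2EI) = 1154/EI
  point load 177.5 at a = 11.2: Pa²(3L − a)/(6EI) = 114297/EI
  point load 78 at a = 10.5: Pa²(3L − a)/(6EI) = 45147/EI
  δ_0 = 160599/EI
Tip deflection under a unit load at Y: L³/(3EI) = 914.7/EI.
The prop prevents deflection at Y: R_Y = δ_0/δ_{YY} = 160599/914.7 = 175.6 kN.

R_Y = 175.6 kN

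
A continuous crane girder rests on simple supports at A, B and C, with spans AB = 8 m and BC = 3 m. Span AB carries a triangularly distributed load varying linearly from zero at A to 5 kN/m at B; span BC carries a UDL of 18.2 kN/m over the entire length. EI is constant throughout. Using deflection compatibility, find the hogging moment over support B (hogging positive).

Release continuity at B by inserting a hinge; the redundant is the internal moment M_B. The primary structure is two simply-supported spans AB and BC.
End slopes at the hinge B, treating each span as simply supported:
  span AB: triangular load, peak 5: w₀L³/(45EI) = 56.89/EI
  span BC: UDL 18.2: wL³/(24EI) = 20.48/EI
  relative rotation θ_0 = (56.89 + 20.48)/EI = 77.36/EI
A unit hogging moment at B produces rotation L₁/(3EI) + L₂/(3EI) = 3.667/EI.
Compatibility: M_B·(L₁+L₂)/(3EI) = θ_0, giving M_B = 21.1 kN·m (hogging).

M_B = 21.1 kN·m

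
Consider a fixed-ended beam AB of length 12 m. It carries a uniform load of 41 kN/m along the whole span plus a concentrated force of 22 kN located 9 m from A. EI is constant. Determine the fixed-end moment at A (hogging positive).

M_A = 504.4 kN·m

Take the two fixed-end moments M_A, M_B as redundants; the released structure is the simple span AB.
End rotations of the released simple span under the applied load (×1/EI):
  at A: UDL 41: wL³/(24EI) = 2952/EI
  at B: UDL 41: wL³/(24EI) = 2952/EI
  at A: point load 22 at a = 9: Pab(L + b)/(6LEI) = 123.8/EI
  at B: point load 22 at a = 9: Pab(L + a)/(6LEI) = 173.2/EI
  θ_A0 = 3076/EI,  θ_B0 = 3125/EI
Flexibility coefficients: a unit moment at one end gives L/(3EI) there and L/(6EI) at the far end, so f₁₁ = f₂₂ = 4/EI and f₁₂ = f₂₁ = 2/EI.
Compatibility — zero rotation at each built-in end:
  4 M_A + 2 M_B = 3076
  2 M_A + 4 M_B = 3125
Solving the pair gives M_A = 504.4 kN·m and M_B = 529.1 kN·m (hogging).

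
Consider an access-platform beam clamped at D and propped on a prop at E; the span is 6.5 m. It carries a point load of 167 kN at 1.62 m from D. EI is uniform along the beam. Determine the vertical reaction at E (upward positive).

Take the reaction at E as the redundant and release it; the primary structure is a cantilever fixed at D.
Deflection at E on the released cantilever, summing each load's contribution:
  point load 167 at a = 1.62: Pa²(3L − a)/(6EI) = 1306/EI
Tip deflection under a unit load at E: L³/(3EI) = 91.54/EI.
Compatibility at E: δ_0 − R_E·δ_{EE} = 0, so R_E = 1306/91.54 = 14.27 kN.

R_E = 14.27 kN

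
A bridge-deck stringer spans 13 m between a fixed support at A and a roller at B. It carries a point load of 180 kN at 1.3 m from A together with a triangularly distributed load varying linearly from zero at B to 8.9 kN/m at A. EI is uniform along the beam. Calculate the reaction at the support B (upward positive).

R_B = 14.18 kN

Remove the prop at B; the released (primary) structure is a cantilever built in at A.
Primary-structure tip deflection at B by superposition:
  point load 180 at a = 1.3: Pa²(3L − a)/(6EI) = 1911/EI
  triangular load, peak 8.9 at the fixed end: w₀L⁴/(30EI) = 8473/EI
  δ_0 = 10384/EI
Flexibility coefficient — unit upward force at B: δ_{BB} = L³/(3EI) = 732.3/EI.
Compatibility at B: δ_0 − R_B·δ_{BB} = 0, so R_B = 10384/732.3 = 14.18 kN.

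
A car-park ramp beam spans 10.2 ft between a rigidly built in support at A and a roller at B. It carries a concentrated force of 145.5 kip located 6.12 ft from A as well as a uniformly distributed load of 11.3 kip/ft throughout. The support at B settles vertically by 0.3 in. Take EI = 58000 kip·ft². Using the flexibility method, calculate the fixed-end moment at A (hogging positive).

Remove the prop at B; the released (primary) structure is a cantilever built in at A.
Deflection at B on the released cantilever, summing each load's contribution:
  point load 145.5 at a = 6.12: Pa²(3L − a)/(6EI) = 22234/EI
  UDL 11.3: wL⁴/(8EI) = 15289/EI
  δ_0 = 37524/EI
Tip deflection under a unit load at B: L³/(3EI) = 353.7/EI.
With EI = 58000 kip·ft²: δ_0 = 0.64696 ft and δ_{BB} = 0.006099 ft/kip.
Compatibility — the beam at B must follow the support down by 0.025 ft: δ_0 − R_B·δ_{BB} = 0.025, so R_B = (0.64696 − 0.025)/0.006099 = 102 kip.
Moment equilibrium about A: M_A = Σ(load moments about A) − R_B·L = 1478 − 102×10.2 = 438.1 kip·ft.

M_A = 438.1 kip·ft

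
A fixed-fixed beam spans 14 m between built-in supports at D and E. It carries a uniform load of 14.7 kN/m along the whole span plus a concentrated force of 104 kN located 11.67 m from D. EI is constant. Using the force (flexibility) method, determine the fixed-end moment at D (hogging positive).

M_D = 273.7 kN·m

Take the two fixed-end moments M_D, M_E as redundants; the released structure is the simple span DE.
End rotations of the released simple span under the applied load (×1/EI):
  at D: UDL 14.7: wL³/(24EI) = 1681/EI
  at E: UDL 14.7: wL³/(24EI) = 1681/EI
  at D: point load 104 at a = 11.67: Pab(L + b)/(6LEI) = 549.8/EI
  at E: point load 104 at a = 11.67: Pab(L + a)/(6LEI) = 864.2/EI
  θ_D0 = 2230/EI,  θ_E0 = 2545/EI
Flexibility coefficients: a unit moment at one end gives L/(3EI) there and L/(6EI) at the far end, so f₁₁ = f₂₂ = 4.667/EI and f₁₂ = f₂₁ = 2.333/EI.
Compatibility — zero rotation at each built-in end:
  4.667 M_D + 2.333 M_E = 2230
  2.333 M_D + 4.667 M_E = 2545
Solving the pair gives M_D = 273.7 kN·m and M_E = 408.5 kN·m (hogging).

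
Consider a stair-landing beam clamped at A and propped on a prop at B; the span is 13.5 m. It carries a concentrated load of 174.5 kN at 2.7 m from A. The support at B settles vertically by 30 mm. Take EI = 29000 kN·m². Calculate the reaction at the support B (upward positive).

Take the reaction at B as the redundant and release it; the primary structure is a cantilever fixed at A.
Deflection at B on the released cantilever, summing each load's contribution:
  point load 174.5 at a = 2.7: Pa²(3L − a)/(6EI) = 8014/EI
Flexibility coefficient — unit upward force at B: δ_{BB} = L³/(3EI) = 820.1/EI.
With EI = 29000 kN·m²: δ_0 = 0.27635 m and δ_{BB} = 0.02828 m/kN.
Compatibility — the beam at B must follow the support down by 0.03 m: δ_0 − R_B·δ_{BB} = 0.03, so R_B = (0.27635 − 0.03)/0.02828 = 8.711 kN.

R_B = 8.711 kN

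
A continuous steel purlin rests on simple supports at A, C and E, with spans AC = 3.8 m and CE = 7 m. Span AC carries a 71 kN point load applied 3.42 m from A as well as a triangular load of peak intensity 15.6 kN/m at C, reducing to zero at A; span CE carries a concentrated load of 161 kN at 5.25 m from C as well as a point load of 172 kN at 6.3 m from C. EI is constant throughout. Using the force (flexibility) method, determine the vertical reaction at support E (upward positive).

Insert a hinge at C; M_C is the redundant, and each span becomes simply supported.
End slopes at the hinge C, treating each span as simply supported:
  span AC: point load 71 at a = 3.42: Pab(L + a)/(6LEI) = 29.22/EI
  span AC: triangular load, peak 15.6: w₀L³/(45EI) = 19.02/EI
  span CE: point load 161 at a = 5.25: Pab(L + b)/(6LEI) = 308.2/EI
  span CE: point load 172 at a = 6.3: Pab(L + b)/(6LEI) = 139.1/EI
  relative rotation θ_0 = (48.24 + 447.2)/EI = 495.5/EI
A unit hogging moment at C produces rotation L₁/(3EI) + L₂/(3EI) = 3.6/EI.
Compatibility: M_C·(L₁+L₂)/(3EI) = θ_0, giving M_C = 137.6 kN·m (hogging).
Span CE, ΣM about E: R_C^{CE}·7 = 402.1 + 137.6, so R_C^{CE} = 77.11 kN and R_E = 333 − 77.11 = 255.9 kN.

R_E = 255.9 kN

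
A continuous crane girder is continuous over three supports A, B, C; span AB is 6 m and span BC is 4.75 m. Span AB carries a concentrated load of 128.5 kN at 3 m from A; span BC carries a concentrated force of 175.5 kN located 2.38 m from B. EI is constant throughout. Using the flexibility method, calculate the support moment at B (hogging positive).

Insert a hinge at B; M_B is the redundant, and each span becomes simply supported.
End slopes at the hinge B, treating each span as simply supported:
  span AB: point load 128.5 at a = 3: Pab(L + a)/(6LEI) = 289.1/EI
  span BC: point load 175.5 at a = 2.38: Pab(L + b)/(6LEI) = 247.3/EI
  relative rotation θ_0 = (289.1 + 247.3)/EI = 536.4/EI
A unit hogging moment at B produces rotation L₁/(3EI) + L₂/(3EI) = 3.583/EI.
Compatibility: M_B·(L₁+L₂)/(3EI) = θ_0, giving M_B = 149.7 kN·m (hogging).

M_B = 149.7 kN·m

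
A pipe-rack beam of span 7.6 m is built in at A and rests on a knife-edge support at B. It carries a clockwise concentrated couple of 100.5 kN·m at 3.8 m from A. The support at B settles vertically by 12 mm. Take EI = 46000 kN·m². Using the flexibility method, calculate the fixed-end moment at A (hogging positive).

Choose R_B as the redundant. The primary structure is the cantilever fixed at A.
Downward deflection at the released point B due to the loads:
  clockwise couple 100.5 at a = 3.8: M₀a(2L − a)/(2EI) = 2177/EI
Tip deflection under a unit load at B: L³/(3EI) = 146.3/EI.
With EI = 46000 kN·m²: δ_0 = 0.047322 m and δ_{BB} = 0.003181 m/kN.
Compatibility — the beam at B must follow the support down by 0.012 m: δ_0 − R_B·δ_{BB} = 0.012, so R_B = (0.047322 − 0.012)/0.003181 = 11.1 kN.
Moment equilibrium about A: M_A = Σ(load moments about A) − R_B·L = 100.5 − 11.1×7.6 = 16.11 kN·m.

M_A = 16.11 kN·m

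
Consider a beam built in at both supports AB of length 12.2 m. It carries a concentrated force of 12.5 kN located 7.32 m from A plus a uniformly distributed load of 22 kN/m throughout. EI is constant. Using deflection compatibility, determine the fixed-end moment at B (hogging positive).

M_B = 294.8 kN·m

Release both end moments; the primary structure is a simply-supported span AB with redundants M_A and M_B.
On the primary (simply-supported) span, the end slopes from the loading are:
  at A: point load 12.5 at a = 7.32: Pab(L + b)/(6LEI) = 104.2/EI
  at B: point load 12.5 at a = 7.32: Pab(L + a)/(6LEI) = 119.1/EI
  at A: UDL 22: wL³/(24EI) = 1665/EI
  at B: UDL 22: wL³/(24EI) = 1665/EI
  θ_A0 = 1769/EI,  θ_B0 = 1784/EI
Flexibility coefficients: a unit moment at one end gives L/(3EI) there and L/(6EI) at the far end, so f₁₁ = f₂₂ = 4.067/EI and f₁₂ = f₂₁ = 2.033/EI.
Compatibility — zero rotation at each built-in end:
  4.067 M_A + 2.033 M_B = 1769
  2.033 M_A + 4.067 M_B = 1784
Solving the pair gives M_A = 287.5 kN·m and M_B = 294.8 kN·m (hogging).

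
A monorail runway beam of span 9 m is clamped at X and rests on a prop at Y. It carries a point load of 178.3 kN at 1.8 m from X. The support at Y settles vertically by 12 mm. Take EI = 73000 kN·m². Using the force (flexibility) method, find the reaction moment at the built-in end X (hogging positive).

M_X = 263.5 kN·m

Take the reaction at Y as the redundant and release it; the primary structure is a cantilever fixed at X.
Deflection at Y on the released cantilever, summing each load's contribution:
  point load 178.3 at a = 1.8: Pa²(3L − a)/(6EI) = 2426/EI
Tip deflection under a unit load at Y: L³/(3EI) = 243/EI.
With EI = 73000 kN·m²: δ_0 = 0.033237 m and δ_{YY} = 0.003329 m/kN.
Compatibility — the beam at Y must follow the support down by 0.012 m: δ_0 − R_Y·δ_{YY} = 0.012, so R_Y = (0.033237 − 0.012)/0.003329 = 6.38 kN.
Moment equilibrium about X: M_X = Σ(load moments about X) − R_Y·L = 320.9 − 6.38×9 = 263.5 kN·m.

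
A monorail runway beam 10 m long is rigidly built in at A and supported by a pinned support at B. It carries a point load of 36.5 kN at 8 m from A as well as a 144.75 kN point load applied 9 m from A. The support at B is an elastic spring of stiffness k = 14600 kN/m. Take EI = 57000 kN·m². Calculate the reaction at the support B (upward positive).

R_B = 147.1 kN

Release the roller at B. Primary structure: cantilever fixed at A.
Free-end deflection of the primary structure under the applied loading (downward +):
  point load 36.5 at a = 8: Pa²(3L − a)/(6EI) = 8565/EI
  point load 144.75 at a = 9: Pa²(3L − a)/(6EI) = 41037/EI
  δ_0 = 49602/EI
Tip deflection under a unit load at B: L³/(3EI) = 333.3/EI.
With EI = 57000 kN·m²: δ_0 = 0.87021 m and δ_{BB} = 0.005848 m/kN.
Compatibility — the spring shortens by R_B/k under the reaction it provides: δ_0 − R_B·δ_{BB} = R_B/k. With 1/k = 0.000068 m/kN, R_B = δ_0 / (δ_{BB} + 1/k) = 0.87021 / (0.005848 + 0.000068) = 147.1 kN.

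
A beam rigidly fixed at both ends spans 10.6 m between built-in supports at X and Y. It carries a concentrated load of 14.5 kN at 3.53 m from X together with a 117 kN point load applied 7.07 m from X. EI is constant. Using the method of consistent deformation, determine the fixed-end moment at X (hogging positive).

Release both end moments; the primary structure is a simply-supported span XY with redundants M_X and M_Y.
End rotations of the released simple span under the applied load (×1/EI):
  at X: point load 14.5 at a = 3.53: Pab(L + b)/(6LEI) = 100.5/EI
  at Y: point load 14.5 at a = 3.53: Pab(L + a)/(6LEI) = 80.4/EI
  at X: point load 117 at a = 7.07: Pab(L + b)/(6LEI) = 648.7/EI
  at Y: point load 117 at a = 7.07: Pab(L + a)/(6LEI) = 811.3/EI
  θ_X0 = 749.3/EI,  θ_Y0 = 891.7/EI
Flexibility coefficients: a unit moment at one end gives L/(3EI) there and L/(6EI) at the far end, so f₁₁ = f₂₂ = 3.533/EI and f₁₂ = f₂₁ = 1.767/EI.
Compatibility — zero rotation at each built-in end:
  3.533 M_X + 1.767 M_Y = 749.3
  1.767 M_X + 3.533 M_Y = 891.7
Solving the pair gives M_X = 114.5 kN·m and M_Y = 195.1 kN·m (hogging).

M_X = 114.5 kN·m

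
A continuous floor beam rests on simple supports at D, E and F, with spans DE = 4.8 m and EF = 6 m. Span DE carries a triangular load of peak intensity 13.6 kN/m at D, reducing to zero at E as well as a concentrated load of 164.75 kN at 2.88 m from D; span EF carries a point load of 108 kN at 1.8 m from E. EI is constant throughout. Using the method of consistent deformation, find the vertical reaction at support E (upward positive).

Take M_E as the redundant. Released structure: two simple spans DE and EF with a hinge at E.
Discontinuity in slope at E on the released structure — sum the simple-span end rotations:
  span DE: triangular load, peak 13.6: 7w₀L³/(360EI) = 29.25/EI
  span DE: point load 164.75 at a = 2.88: Pab(L + a)/(6LEI) = 242.9/EI
  span EF: point load 108 at a = 1.8: Pab(L + b)/(6LEI) = 231.3/EI
  relative rotation θ_0 = (272.2 + 231.3)/EI = 503.5/EI
A unit hogging moment at E produces rotation L₁/(3EI) + L₂/(3EI) = 3.6/EI.
Compatibility: M_E·(L₁+L₂)/(3EI) = θ_0, giving M_E = 139.9 kN·m (hogging).
Span DE, ΣM about D with M_E applied at E: R_E^{DE}·4.8 = 526.7 + 139.9, so R_E^{DE} = 138.9 kN and R_D = 197.4 − 138.9 = 58.52 kN.
Span EF, ΣM about F: R_E^{EF}·6 = 453.6 + 139.9, so R_E^{EF} = 98.91 kN and R_F = 108 − 98.91 = 9.089 kN.
R_E = 138.9 + 98.91 = 237.8 kN.

R_E = 237.8 kN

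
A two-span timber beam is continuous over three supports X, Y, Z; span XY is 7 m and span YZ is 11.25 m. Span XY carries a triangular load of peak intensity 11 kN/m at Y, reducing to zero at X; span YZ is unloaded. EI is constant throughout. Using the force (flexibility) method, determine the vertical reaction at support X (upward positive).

Insert a hinge at Y; M_Y is the redundant, and each span becomes simply supported.
End slopes at the hinge Y, treating each span as simply supported:
  span XY: triangular load, peak 11: w₀L³/(45EI) = 83.84/EI
  relative rotation θ_0 = (83.84 + 0)/EI = 83.84/EI
A unit hogging moment at Y produces rotation L₁/(3EI) + L₂/(3EI) = 6.083/EI.
Compatibility: M_Y·(L₁+L₂)/(3EI) = θ_0, giving M_Y = 13.78 kN·m (hogging).
Span XY, ΣM about X with M_Y applied at Y: R_Y^{XY}·7 = 179.7 + 13.78, so R_Y^{XY} = 27.64 kN and R_X = 38.5 − 27.64 = 10.86 kN.

R_X = 10.86 kN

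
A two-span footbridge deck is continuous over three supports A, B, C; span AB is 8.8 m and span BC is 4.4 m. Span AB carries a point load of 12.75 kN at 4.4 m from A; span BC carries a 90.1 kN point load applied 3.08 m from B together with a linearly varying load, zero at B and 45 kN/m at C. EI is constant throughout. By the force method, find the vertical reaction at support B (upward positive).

R_B = 83.11 kN

Take M_B as the redundant. Released structure: two simple spans AB and BC with a hinge at B.
Rotations at B on the released spans (each span's end-slope, ×1/EI):
  span AB: point load 12.75 at a = 4.4: Pab(L + a)/(6LEI) = 61.71/EI
  span BC: point load 90.1 at a = 3.08: Pab(L + b)/(6LEI) = 79.37/EI
  span BC: triangular load, peak 45: 7w₀L³/(360EI) = 74.54/EI
  relative rotation θ_0 = (61.71 + 153.9)/EI = 215.6/EI
A unit hogging moment at B produces rotation L₁/(3EI) + L₂/(3EI) = 4.4/EI.
Compatibility: M_B·(L₁+L₂)/(3EI) = θ_0, giving M_B = 49 kN·m (hogging).
Span AB, ΣM about A with M_B applied at B: R_B^{AB}·8.8 = 56.1 + 49, so R_B^{AB} = 11.94 kN and R_A = 12.75 − 11.94 = 0.8065 kN.
Span BC, ΣM about C: R_B^{BC}·4.4 = 264.1 + 49, so R_B^{BC} = 71.17 kN and R_C = 189.1 − 71.17 = 117.9 kN.
R_B = 11.94 + 71.17 = 83.11 kN.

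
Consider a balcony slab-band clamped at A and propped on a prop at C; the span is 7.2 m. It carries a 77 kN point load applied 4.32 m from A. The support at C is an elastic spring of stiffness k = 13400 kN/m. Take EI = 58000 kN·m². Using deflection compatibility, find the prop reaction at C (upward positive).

Take the reaction at C as the redundant and release it; the primary structure is a cantilever fixed at A.
Downward deflection at the released point C due to the loads:
  point load 77 at a = 4.32: Pa²(3L − a)/(6EI) = 4139/EI
Flexibility coefficient — unit upward force at C: δ_{CC} = L³/(3EI) = 124.4/EI.
With EI = 58000 kN·m²: δ_0 = 0.071355 m and δ_{CC} = 0.002145 m/kN.
Compatibility — the spring shortens by R_C/k under the reaction it provides: δ_0 − R_C·δ_{CC} = R_C/k. With 1/k = 0.000075 m/kN, R_C = δ_0 / (δ_{CC} + 1/k) = 0.071355 / (0.002145 + 0.000075) = 32.15 kN.

R_C = 32.15 kN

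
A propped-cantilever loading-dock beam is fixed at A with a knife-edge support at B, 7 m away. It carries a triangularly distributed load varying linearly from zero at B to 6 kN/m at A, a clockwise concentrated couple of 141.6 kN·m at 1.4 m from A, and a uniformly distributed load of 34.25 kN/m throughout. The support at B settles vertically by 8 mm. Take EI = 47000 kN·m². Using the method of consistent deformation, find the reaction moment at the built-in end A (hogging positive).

M_A = 317.5 kN·m

Take the reaction at B as the redundant and release it; the primary structure is a cantilever fixed at A.
Deflection at B on the released cantilever, summing each load's contribution:
  triangular load, peak 6 at the fixed end: w₀L⁴/(30EI) = 480.2/EI
  clockwise couple 141.6 at a = 1.4: M₀a(2L − a)/(2EI) = 1249/EI
  UDL 34.25: wL⁴/(8EI) = 10279/EI
  δ_0 = 12008/EI
Flexibility coefficient — unit upward force at B: δ_{BB} = L³/(3EI) = 114.3/EI.
With EI = 47000 kN·m²: δ_0 = 0.2555 m and δ_{BB} = 0.002433 m/kN.
Compatibility — the beam at B must follow the support down by 0.008 m: δ_0 − R_B·δ_{BB} = 0.008, so R_B = (0.2555 − 0.008)/0.002433 = 101.7 kN.
Moment equilibrium about A: M_A = Σ(load moments about A) − R_B·L = 1030 − 101.7×7 = 317.5 kN·m.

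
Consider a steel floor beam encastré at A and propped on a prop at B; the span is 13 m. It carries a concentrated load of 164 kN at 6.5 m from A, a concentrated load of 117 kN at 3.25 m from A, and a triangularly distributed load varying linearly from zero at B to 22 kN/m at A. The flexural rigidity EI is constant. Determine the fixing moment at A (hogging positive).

M_A = 897.2 kN·m

Take the reaction at B as the redundant and release it; the primary structure is a cantilever fixed at A.
Deflection at B on the released cantilever, summing each load's contribution:
  point load 164 at a = 6.5: Pa²(3L − a)/(6EI) = 37532/EI
  point load 117 at a = 3.25: Pa²(3L − a)/(6EI) = 7363/EI
  triangular load, peak 22 at the fixed end: w₀L⁴/(30EI) = 20945/EI
  δ_0 = 65840/EI
Tip deflection under a unit load at B: L³/(3EI) = 732.3/EI.
Compatibility at B: δ_0 − R_B·δ_{BB} = 0, so R_B = 65840/732.3 = 89.9 kN.
Moment equilibrium about A: M_A = Σ(load moments about A) − R_B·L = 2066 − 89.9×13 = 897.2 kN·m.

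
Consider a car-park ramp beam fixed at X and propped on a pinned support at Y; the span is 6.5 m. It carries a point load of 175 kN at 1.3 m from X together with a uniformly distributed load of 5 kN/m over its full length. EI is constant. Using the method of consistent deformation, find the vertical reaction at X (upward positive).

R_X = 185.5 kN

Release the roller at Y. Primary structure: cantilever fixed at X.
Free-end deflection of the primary structure under the applied loading (downward +):
  point load 175 at a = 1.3: Pa²(3L − a)/(6EI) = 897.1/EI
  UDL 5: wL⁴/(8EI) = 1116/EI
  δ_0 = 2013/EI
Tip deflection under a unit load at Y: L³/(3EI) = 91.54/EI.
The prop prevents deflection at Y: R_Y = δ_0/δ_{YY} = 2013/91.54 = 21.99 kN.
Vertical equilibrium: R_X = ΣP − R_Y = 207.5 − 21.99 = 185.5 kN.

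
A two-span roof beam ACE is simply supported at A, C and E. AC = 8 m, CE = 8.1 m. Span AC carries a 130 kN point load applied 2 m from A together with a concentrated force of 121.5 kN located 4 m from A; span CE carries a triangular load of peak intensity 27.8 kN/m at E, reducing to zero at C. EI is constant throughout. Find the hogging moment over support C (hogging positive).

M_C = 204.6 kN·m

Release continuity at C by inserting a hinge; the redundant is the internal moment M_C. The primary structure is two simply-supported spans AC and CE.
Discontinuity in slope at C on the released structure — sum the simple-span end rotations:
  span AC: point load 130 at a = 2: Pab(L + a)/(6LEI) = 325/EI
  span AC: point load 121.5 at a = 4: Pab(L + a)/(6LEI) = 486/EI
  span CE: triangular load, peak 27.8: 7w₀L³/(360EI) = 287.3/EI
  relative rotation θ_0 = (811 + 287.3)/EI = 1098/EI
A unit hogging moment at C produces rotation L₁/(3EI) + L₂/(3EI) = 5.367/EI.
Slope continuity at C: θ_0 = M_C·5.367/EI, so M_C = 1098/5.367 = 204.6 kN·m (hogging).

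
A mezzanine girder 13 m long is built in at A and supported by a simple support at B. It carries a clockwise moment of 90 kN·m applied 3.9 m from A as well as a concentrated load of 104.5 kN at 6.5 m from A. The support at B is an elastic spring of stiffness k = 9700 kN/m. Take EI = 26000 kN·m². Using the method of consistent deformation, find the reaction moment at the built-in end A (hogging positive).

Release the roller at B. Primary structure: cantilever fixed at A.
Deflection at B on the released cantilever, summing each load's contribution:
  clockwise couple 90 at a = 3.9: M₀a(2L − a)/(2EI) = 3879/EI
  point load 104.5 at a = 6.5: Pa²(3L − a)/(6EI) = 23915/EI
  δ_0 = 27794/EI
Tip deflection under a unit load at B: L³/(3EI) = 732.3/EI.
With EI = 26000 kN·m²: δ_0 = 1.069 m and δ_{BB} = 0.028167 m/kN.
Compatibility — the spring shortens by R_B/k under the reaction it provides: δ_0 − R_B·δ_{BB} = R_B/k. With 1/k = 0.000103 m/kN, R_B = δ_0 / (δ_{BB} + 1/k) = 1.069 / (0.028167 + 0.000103) = 37.81 kN.
Moment equilibrium about A: M_A = Σ(load moments about A) − R_B·L = 769.2 − 37.81×13 = 277.7 kN·m.

M_A = 277.7 kN·m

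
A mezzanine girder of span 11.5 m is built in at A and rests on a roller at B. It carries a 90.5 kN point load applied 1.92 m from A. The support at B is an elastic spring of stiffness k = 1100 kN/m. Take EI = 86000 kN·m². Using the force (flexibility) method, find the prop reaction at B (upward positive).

R_B = 3.096 kN

Choose R_B as the redundant. The primary structure is the cantilever fixed at A.
Deflection at B on the released cantilever, summing each load's contribution:
  point load 90.5 at a = 1.92: Pa²(3L − a)/(6EI) = 1812/EI
Flexibility coefficient — unit upward force at B: δ_{BB} = L³/(3EI) = 507/EI.
With EI = 86000 kN·m²: δ_0 = 0.021065 m and δ_{BB} = 0.005895 m/kN.
Compatibility — the spring shortens by R_B/k under the reaction it provides: δ_0 − R_B·δ_{BB} = R_B/k. With 1/k = 0.000909 m/kN, R_B = δ_0 / (δ_{BB} + 1/k) = 0.021065 / (0.005895 + 0.000909) = 3.096 kN.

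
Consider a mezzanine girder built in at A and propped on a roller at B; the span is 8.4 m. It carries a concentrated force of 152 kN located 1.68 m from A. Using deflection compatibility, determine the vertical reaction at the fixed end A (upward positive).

Remove the prop at B; the released (primary) structure is a cantilever built in at A.
Free-end deflection of the primary structure under the applied loading (downward +):
  point load 152 at a = 1.68: Pa²(3L − a)/(6EI) = 1682/EI
Flexibility coefficient — unit upward force at B: δ_{BB} = L³/(3EI) = 197.6/EI.
The prop prevents deflection at B: R_B = δ_0/δ_{BB} = 1682/197.6 = 8.512 kN.
Vertical equilibrium: R_A = ΣP − R_B = 152 − 8.512 = 143.5 kN.

R_A = 143.5 kN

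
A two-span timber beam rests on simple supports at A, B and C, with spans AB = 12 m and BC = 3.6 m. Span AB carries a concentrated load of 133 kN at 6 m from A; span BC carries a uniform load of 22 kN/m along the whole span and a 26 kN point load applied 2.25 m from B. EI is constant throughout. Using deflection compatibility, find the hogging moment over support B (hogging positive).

M_B = 241.9 kN·m

Take M_B as the redundant. Released structure: two simple spans AB and BC with a hinge at B.
Discontinuity in slope at B on the released structure — sum the simple-span end rotations:
  span AB: point load 133 at a = 6: Pab(L + a)/(6LEI) = 1197/EI
  span BC: UDL 22: wL³/(24EI) = 42.77/EI
  span BC: point load 26 at a = 2.25: Pab(L + b)/(6LEI) = 18.1/EI
  relative rotation θ_0 = (1197 + 60.87)/EI = 1258/EI
A unit hogging moment at B produces rotation L₁/(3EI) + L₂/(3EI) = 5.2/EI.
Slope continuity at B: θ_0 = M_B·5.2/EI, so M_B = 1258/5.2 = 241.9 kN·m (hogging).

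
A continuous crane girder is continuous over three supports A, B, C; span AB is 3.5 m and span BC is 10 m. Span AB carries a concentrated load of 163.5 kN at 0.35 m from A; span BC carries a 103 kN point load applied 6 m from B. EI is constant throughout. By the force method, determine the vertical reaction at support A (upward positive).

R_A = 108.4 kN

Take M_B as the redundant. Released structure: two simple spans AB and BC with a hinge at B.
Rotations at B on the released spans (each span's end-slope, ×1/EI):
  span AB: point load 163.5 at a = 0.35: Pab(L + a)/(6LEI) = 33.05/EI
  span BC: point load 103 at a = 6: Pab(L + b)/(6LEI) = 576.8/EI
  relative rotation θ_0 = (33.05 + 576.8)/EI = 609.8/EI
A unit hogging moment at B produces rotation L₁/(3EI) + L₂/(3EI) = 4.5/EI.
Slope continuity at B: θ_0 = M_B·4.5/EI, so M_B = 609.8/4.5 = 135.5 kN·m (hogging).
Span AB, ΣM about A with M_B applied at B: R_B^{AB}·3.5 = 57.23 + 135.5, so R_B^{AB} = 55.07 kN and R_A = 163.5 − 55.07 = 108.4 kN.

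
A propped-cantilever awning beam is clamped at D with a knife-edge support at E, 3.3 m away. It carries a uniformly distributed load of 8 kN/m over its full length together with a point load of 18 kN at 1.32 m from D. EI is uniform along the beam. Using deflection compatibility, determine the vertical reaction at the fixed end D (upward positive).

R_D = 30.76 kN

Remove the prop at E; the released (primary) structure is a cantilever built in at D.
Primary-structure tip deflection at E by superposition:
  UDL 8: wL⁴/(8EI) = 118.6/EI
  point load 18 at a = 1.32: Pa²(3L − a)/(6EI) = 44.85/EI
  δ_0 = 163.4/EI
Flexibility coefficient — unit upward force at E: δ_{EE} = L³/(3EI) = 11.98/EI.
The prop prevents deflection at E: R_E = δ_0/δ_{EE} = 163.4/11.98 = 13.64 kN.
Vertical equilibrium: R_D = ΣP − R_E = 44.4 − 13.64 = 30.76 kN.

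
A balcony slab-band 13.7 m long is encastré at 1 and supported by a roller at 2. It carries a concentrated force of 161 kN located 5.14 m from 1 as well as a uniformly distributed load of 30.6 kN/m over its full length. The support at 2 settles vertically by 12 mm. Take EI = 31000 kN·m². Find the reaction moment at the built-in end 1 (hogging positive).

Remove the prop at 2; the released (primary) structure is a cantilever built in at 1.
Downward deflection at the released point 2 due to the loads:
  point load 161 at a = 5.14: Pa²(3L − a)/(6EI) = 25493/EI
  UDL 30.6: wL⁴/(8EI) = 134745/EI
  δ_0 = 160238/EI
Tip deflection under a unit load at 2: L³/(3EI) = 857.1/EI.
With EI = 31000 kN·m²: δ_0 = 5.169 m and δ_{22} = 0.027649 m/kN.
Compatibility — the beam at 2 must follow the support down by 0.012 m: δ_0 − R_2·δ_{22} = 0.012, so R_2 = (5.169 − 0.012)/0.027649 = 186.5 kN.
Moment equilibrium about 1: M_1 = Σ(load moments about 1) − R_2·L = 3699 − 186.5×13.7 = 1144 kN·m.

M_1 = 1144 kN·m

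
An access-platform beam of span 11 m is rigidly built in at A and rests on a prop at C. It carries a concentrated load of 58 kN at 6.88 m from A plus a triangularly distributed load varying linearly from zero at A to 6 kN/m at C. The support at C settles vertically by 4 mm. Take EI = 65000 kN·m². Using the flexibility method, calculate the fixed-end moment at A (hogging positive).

M_A = 151.5 kN·m

Take the reaction at C as the redundant and release it; the primary structure is a cantilever fixed at A.
Downward deflection at the released point C due to the loads:
  point load 58 at a = 6.88: Pa²(3L − a)/(6EI) = 11952/EI
  triangular load, peak 6 at the free end: 11w₀L⁴/(120EI) = 8053/EI
  δ_0 = 20004/EI
Flexibility coefficient — unit upward force at C: δ_{CC} = L³/(3EI) = 443.7/EI.
With EI = 65000 kN·m²: δ_0 = 0.30776 m and δ_{CC} = 0.006826 m/kN.
Compatibility — the beam at C must follow the support down by 0.004 m: δ_0 − R_C·δ_{CC} = 0.004, so R_C = (0.30776 − 0.004)/0.006826 = 44.5 kN.
Moment equilibrium about A: M_A = Σ(load moments about A) − R_C·L = 641 − 44.5×11 = 151.5 kN·m.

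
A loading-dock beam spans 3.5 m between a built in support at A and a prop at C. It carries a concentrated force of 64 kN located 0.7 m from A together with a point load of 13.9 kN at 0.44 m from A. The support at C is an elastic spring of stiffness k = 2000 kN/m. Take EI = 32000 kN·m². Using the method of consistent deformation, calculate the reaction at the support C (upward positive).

Release the roller at C. Primary structure: cantilever fixed at A.
Downward deflection at the released point C due to the loads:
  point load 64 at a = 0.7: Pa²(3L − a)/(6EI) = 51.22/EI
  point load 13.9 at a = 0.44: Pa²(3L − a)/(6EI) = 4.512/EI
  δ_0 = 55.73/EI
Tip deflection under a unit load at C: L³/(3EI) = 14.29/EI.
With EI = 32000 kN·m²: δ_0 = 0.001742 m and δ_{CC} = 0.000447 m/kN.
Compatibility — the spring shortens by R_C/k under the reaction it provides: δ_0 − R_C·δ_{CC} = R_C/k. With 1/k = 0.0005 m/kN, R_C = δ_0 / (δ_{CC} + 1/k) = 0.001742 / (0.000447 + 0.0005) = 1.84 kN.

R_C = 1.84 kN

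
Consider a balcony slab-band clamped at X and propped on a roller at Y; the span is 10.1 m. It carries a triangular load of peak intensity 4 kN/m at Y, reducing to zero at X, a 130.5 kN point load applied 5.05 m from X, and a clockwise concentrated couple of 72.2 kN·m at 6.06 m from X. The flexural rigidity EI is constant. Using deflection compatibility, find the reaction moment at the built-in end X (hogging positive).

M_X = 252.2 kN·m

Take the reaction at Y as the redundant and release it; the primary structure is a cantilever fixed at X.
Deflection at Y on the released cantilever, summing each load's contribution:
  triangular load, peak 4 at the free end: 11w₀L⁴/(120EI) = 3816/EI
  point load 130.5 at a = 5.05: Pa²(3L − a)/(6EI) = 14006/EI
  clockwise couple 72.2 at a = 6.06: M₀a(2L − a)/(2EI) = 3093/EI
  δ_0 = 20915/EI
Tip deflection under a unit load at Y: L³/(3EI) = 343.4/EI.
Compatibility at Y: δ_0 − R_Y·δ_{YY} = 0, so R_Y = 20915/343.4 = 60.9 kN.
Moment equilibrium about X: M_X = Σ(load moments about X) − R_Y·L = 867.2 − 60.9×10.1 = 252.2 kN·m.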